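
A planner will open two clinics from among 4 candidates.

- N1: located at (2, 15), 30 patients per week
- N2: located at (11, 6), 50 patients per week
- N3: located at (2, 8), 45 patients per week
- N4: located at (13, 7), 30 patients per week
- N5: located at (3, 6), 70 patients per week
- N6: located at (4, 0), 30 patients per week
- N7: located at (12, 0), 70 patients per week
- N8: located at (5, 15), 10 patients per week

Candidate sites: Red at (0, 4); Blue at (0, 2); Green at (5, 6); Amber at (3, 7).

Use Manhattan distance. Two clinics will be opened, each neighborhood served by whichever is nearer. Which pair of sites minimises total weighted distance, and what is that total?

Evaluate every pair (each demand assigned to the nearer of the two):
  {Green, Amber}: total = 2210
  {Blue, Amber}: total = 2440
  {Blue, Green}: total = 2475
  {Red, Green}: total = 2505
  {Red, Amber}: total = 2640
  {Red, Blue}: total = 3460
Best pair: {Green, Amber} with total 2210.

{Green, Amber}, total 2210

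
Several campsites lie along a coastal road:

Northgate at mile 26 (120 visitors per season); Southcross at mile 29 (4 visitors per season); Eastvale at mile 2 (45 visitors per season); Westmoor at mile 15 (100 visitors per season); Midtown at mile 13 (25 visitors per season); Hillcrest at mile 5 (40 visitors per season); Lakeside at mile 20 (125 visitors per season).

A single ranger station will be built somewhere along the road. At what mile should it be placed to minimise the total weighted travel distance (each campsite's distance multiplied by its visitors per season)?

x = 20

For a sum of weighted absolute distances on a line, the optimum is the weighted median (not the mean). Total weight W = 459; half-weight = 229.5.
Sort by position and accumulate weight:
  mile 2 (Eastvale, w=45) → cum 45
  mile 5 (Hillcrest, w=40) → cum 85
  mile 13 (Midtown, w=25) → cum 110
  mile 15 (Westmoor, w=100) → cum 210
  mile 20 (Lakeside, w=125) → cum 335  ≥ 229.5 → median here
  mile 26 (Northgate, w=120) → cum 455
  mile 29 (Southcross, w=4) → cum 459
Optimal location: mile 20.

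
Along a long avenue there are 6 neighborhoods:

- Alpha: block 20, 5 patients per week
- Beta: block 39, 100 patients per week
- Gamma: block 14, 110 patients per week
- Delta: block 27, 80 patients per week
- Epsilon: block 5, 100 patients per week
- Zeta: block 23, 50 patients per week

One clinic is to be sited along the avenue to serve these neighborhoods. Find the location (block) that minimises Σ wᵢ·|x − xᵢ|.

For a sum of weighted absolute distances on a line, the optimum is the weighted median (not the mean). Total weight W = 445; half-weight = 222.5.
Sort by position and accumulate weight:
  block 5 (Epsilon, w=100) → cum 100
  block 14 (Gamma, w=110) → cum 210
  block 20 (Alpha, w=5) → cum 215
  block 23 (Zeta, w=50) → cum 265  ≥ 222.5 → median here
  block 27 (Delta, w=80) → cum 345
  block 39 (Beta, w=100) → cum 445
Optimal location: block 23.

x = 23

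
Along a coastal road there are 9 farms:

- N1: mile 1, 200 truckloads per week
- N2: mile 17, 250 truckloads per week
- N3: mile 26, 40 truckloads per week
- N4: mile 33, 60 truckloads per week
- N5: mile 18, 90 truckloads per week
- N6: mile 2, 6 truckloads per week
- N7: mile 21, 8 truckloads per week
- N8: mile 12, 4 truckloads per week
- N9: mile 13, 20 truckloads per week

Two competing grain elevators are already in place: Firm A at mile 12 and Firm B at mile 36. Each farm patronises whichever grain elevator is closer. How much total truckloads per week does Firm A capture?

578

The indifferent point is the midpoint (12+36)/2 = 24; farms left of it (closer to Firm A at 12) go to Firm A, those right go to Firm B.
  N1 at 1 (w=200) → Firm A
  N6 at 2 (w=6) → Firm A
  N8 at 12 (w=4) → Firm A
  N9 at 13 (w=20) → Firm A
  N2 at 17 (w=250) → Firm A
  N5 at 18 (w=90) → Firm A
  N7 at 21 (w=8) → Firm A
  N3 at 26 (w=40) → Firm B
  N4 at 33 (w=60) → Firm B
Firm A captures 578; Firm B captures 100.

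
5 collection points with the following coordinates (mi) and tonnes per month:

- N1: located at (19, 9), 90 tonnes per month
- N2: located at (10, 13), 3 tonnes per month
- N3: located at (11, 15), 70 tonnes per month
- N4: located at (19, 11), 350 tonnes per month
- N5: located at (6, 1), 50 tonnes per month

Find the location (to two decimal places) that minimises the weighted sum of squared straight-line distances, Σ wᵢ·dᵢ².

(16.80, 10.30)

The minimiser of Σwᵢ‖p−pᵢ‖² is the weighted centroid p* = (Σwᵢpᵢ)/(Σwᵢ).
Σwᵢ = 563.
Σwᵢxᵢ = 90·19 + 3·10 + 70·11 + 350·19 + 50·6 = 9460.
Σwᵢyᵢ = 90·9 + 3·13 + 70·15 + 350·11 + 50·1 = 5799.
x* = 9460/563 = 16.80, y* = 5799/563 = 10.30.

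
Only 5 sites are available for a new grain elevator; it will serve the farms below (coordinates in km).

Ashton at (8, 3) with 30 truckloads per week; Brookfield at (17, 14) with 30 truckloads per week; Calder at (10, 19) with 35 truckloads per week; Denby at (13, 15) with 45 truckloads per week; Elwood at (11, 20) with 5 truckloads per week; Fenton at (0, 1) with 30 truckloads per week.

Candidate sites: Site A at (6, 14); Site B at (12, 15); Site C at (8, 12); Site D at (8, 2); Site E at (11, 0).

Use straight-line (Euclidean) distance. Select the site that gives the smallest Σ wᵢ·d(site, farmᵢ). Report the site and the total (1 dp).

Total weighted distance at each candidate:
  Site A (6, 14): total = 1676.3
  Site B (12, 15): total = 1312.6
  Site C (8, 12): total = 1514.5
  Site D (8, 2): total = 2039.0
  Site E (11, 0): total = 2362.5
Minimum is at Site B with total 1312.6 km.

Site B, total 1312.6 km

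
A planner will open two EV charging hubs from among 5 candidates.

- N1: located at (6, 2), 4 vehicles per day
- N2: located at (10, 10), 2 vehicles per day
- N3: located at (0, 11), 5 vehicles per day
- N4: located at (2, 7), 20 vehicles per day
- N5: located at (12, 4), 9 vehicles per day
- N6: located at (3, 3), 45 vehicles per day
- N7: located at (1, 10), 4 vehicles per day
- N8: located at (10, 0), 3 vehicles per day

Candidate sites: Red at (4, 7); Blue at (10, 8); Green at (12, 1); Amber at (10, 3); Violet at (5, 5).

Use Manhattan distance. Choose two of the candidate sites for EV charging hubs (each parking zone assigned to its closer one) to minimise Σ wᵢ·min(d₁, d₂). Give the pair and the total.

{Red, Amber}, total 399

Evaluate every pair (each demand assigned to the nearer of the two):
  {Red, Amber}: total = 399
  {Red, Green}: total = 411
  {Red, Violet}: total = 420
  {Amber, Violet}: total = 437
  {Red, Blue}: total = 439
  {Green, Violet}: total = 443
  {Blue, Violet}: total = 469
  {Blue, Amber}: total = 664
  {Green, Amber}: total = 779
  {Blue, Green}: total = 852
Best pair: {Red, Amber} with total 399.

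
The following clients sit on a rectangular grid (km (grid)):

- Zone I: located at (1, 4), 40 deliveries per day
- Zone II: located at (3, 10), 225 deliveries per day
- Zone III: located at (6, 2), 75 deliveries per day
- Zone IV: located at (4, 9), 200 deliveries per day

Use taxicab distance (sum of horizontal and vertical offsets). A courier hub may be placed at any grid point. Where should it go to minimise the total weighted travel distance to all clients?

Manhattan distance separates: Σwᵢ(|x−xᵢ|+|y−yᵢ|) = Σwᵢ|x−xᵢ| + Σwᵢ|y−yᵢ|, so x and y are optimised independently as 1-D weighted medians.
Total weight W = 540; half = 270.
x-coordinate, sorted with cumulative weight:
  x=1 (Zone I, w=40) cum 40
  x=3 (Zone II, w=225) cum 265
  x=4 (Zone IV, w=200) cum 465  ← median
  x=6 (Zone III, w=75) cum 540
⇒ x* = 4
y-coordinate, sorted with cumulative weight:
  y=2 (Zone III, w=75) cum 75
  y=4 (Zone I, w=40) cum 115
  y=9 (Zone IV, w=200) cum 315  ← median
  y=10 (Zone II, w=225) cum 540
⇒ y* = 9

(4, 9)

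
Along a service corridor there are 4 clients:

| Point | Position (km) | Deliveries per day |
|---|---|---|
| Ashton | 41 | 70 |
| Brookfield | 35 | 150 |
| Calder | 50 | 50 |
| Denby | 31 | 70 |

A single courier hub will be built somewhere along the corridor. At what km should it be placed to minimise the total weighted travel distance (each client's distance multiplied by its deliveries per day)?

x = 35

For a sum of weighted absolute distances on a line, the optimum is the weighted median (not the mean). Total weight W = 340; half-weight = 170.
Sort by position and accumulate weight:
  km 31 (Denby, w=70) → cum 70
  km 35 (Brookfield, w=150) → cum 220  ≥ 170 → median here
  km 41 (Ashton, w=70) → cum 290
  km 50 (Calder, w=50) → cum 340
Optimal location: km 35.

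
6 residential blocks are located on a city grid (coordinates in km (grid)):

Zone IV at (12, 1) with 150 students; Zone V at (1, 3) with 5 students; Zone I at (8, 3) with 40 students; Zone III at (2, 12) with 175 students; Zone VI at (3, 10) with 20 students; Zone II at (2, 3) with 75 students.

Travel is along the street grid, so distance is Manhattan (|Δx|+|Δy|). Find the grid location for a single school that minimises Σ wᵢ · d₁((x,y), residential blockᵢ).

Manhattan distance separates: Σwᵢ(|x−xᵢ|+|y−yᵢ|) = Σwᵢ|x−xᵢ| + Σwᵢ|y−yᵢ|, so x and y are optimised independently as 1-D weighted medians.
Total weight W = 465; half = 232.5.
x-coordinate, sorted with cumulative weight:
  x=1 (Zone V, w=5) cum 5
  x=2 (Zone III, w=175) cum 180
  x=2 (Zone II, w=75) cum 255  ← median
  x=3 (Zone VI, w=20) cum 275
  x=8 (Zone I, w=40) cum 315
  x=12 (Zone IV, w=150) cum 465
⇒ x* = 2
y-coordinate, sorted with cumulative weight:
  y=1 (Zone IV, w=150) cum 150
  y=3 (Zone V, w=5) cum 155
  y=3 (Zone I, w=40) cum 195
  y=3 (Zone II, w=75) cum 270  ← median
  y=10 (Zone VI, w=20) cum 290
  y=12 (Zone III, w=175) cum 465
⇒ y* = 3

(2, 3)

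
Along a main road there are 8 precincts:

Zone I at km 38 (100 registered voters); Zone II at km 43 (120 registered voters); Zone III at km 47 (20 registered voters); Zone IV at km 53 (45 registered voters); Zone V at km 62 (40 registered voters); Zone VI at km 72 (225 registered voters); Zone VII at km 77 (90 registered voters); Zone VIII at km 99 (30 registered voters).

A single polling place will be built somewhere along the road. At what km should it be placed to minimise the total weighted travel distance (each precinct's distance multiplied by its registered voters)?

x = 72

For a sum of weighted absolute distances on a line, the optimum is the weighted median (not the mean). Total weight W = 670; half-weight = 335.
Sort by position and accumulate weight:
  km 38 (Zone I, w=100) → cum 100
  km 43 (Zone II, w=120) → cum 220
  km 47 (Zone III, w=20) → cum 240
  km 53 (Zone IV, w=45) → cum 285
  km 62 (Zone V, w=40) → cum 325
  km 72 (Zone VI, w=225) → cum 550  ≥ 335 → median here
  km 77 (Zone VII, w=90) → cum 640
  km 99 (Zone VIII, w=30) → cum 670
Optimal location: km 72.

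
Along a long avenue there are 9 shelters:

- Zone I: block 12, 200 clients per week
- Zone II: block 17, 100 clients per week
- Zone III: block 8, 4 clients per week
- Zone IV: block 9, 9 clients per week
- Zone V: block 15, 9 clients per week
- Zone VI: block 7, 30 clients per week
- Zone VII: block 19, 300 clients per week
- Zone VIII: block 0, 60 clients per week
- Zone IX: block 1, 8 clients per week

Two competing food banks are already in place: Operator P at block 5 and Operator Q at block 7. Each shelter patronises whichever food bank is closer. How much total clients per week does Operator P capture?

The indifferent point is the midpoint (5+7)/2 = 6; shelters left of it (closer to Operator P at 5) go to Operator P, those right go to Operator Q.
  Zone VIII at 0 (w=60) → Operator P
  Zone IX at 1 (w=8) → Operator P
  Zone VI at 7 (w=30) → Operator Q
  Zone III at 8 (w=4) → Operator Q
  Zone IV at 9 (w=9) → Operator Q
  Zone I at 12 (w=200) → Operator Q
  Zone V at 15 (w=9) → Operator Q
  Zone II at 17 (w=100) → Operator Q
  Zone VII at 19 (w=300) → Operator Q
Operator P captures 68; Operator Q captures 652.

68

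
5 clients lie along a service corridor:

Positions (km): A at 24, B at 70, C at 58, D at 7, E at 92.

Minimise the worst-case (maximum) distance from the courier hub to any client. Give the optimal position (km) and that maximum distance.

location 49.5, max distance 42.5

The 1-center on a line is the midpoint of the two extreme points: leftmost at 7, rightmost at 92.
Optimal location = (7 + 92)/2 = 49.5; maximum distance = (92 − 7)/2 = 42.5.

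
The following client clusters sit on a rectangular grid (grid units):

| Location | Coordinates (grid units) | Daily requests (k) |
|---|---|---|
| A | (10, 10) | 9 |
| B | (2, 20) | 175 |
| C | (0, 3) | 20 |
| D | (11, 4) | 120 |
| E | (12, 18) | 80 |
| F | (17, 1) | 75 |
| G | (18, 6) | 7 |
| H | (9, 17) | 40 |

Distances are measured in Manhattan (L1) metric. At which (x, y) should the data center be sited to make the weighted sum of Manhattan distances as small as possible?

(11, 17)

Manhattan distance separates: Σwᵢ(|x−xᵢ|+|y−yᵢ|) = Σwᵢ|x−xᵢ| + Σwᵢ|y−yᵢ|, so x and y are optimised independently as 1-D weighted medians.
Total weight W = 526; half = 263.
x-coordinate, sorted with cumulative weight:
  x=0 (C, w=20) cum 20
  x=2 (B, w=175) cum 195
  x=9 (H, w=40) cum 235
  x=10 (A, w=9) cum 244
  x=11 (D, w=120) cum 364  ← median
  x=12 (E, w=80) cum 444
  x=17 (F, w=75) cum 519
  x=18 (G, w=7) cum 526
⇒ x* = 11
y-coordinate, sorted with cumulative weight:
  y=1 (F, w=75) cum 75
  y=3 (C, w=20) cum 95
  y=4 (D, w=120) cum 215
  y=6 (G, w=7) cum 222
  y=10 (A, w=9) cum 231
  y=17 (H, w=40) cum 271  ← median
  y=18 (E, w=80) cum 351
  y=20 (B, w=175) cum 526
⇒ y* = 17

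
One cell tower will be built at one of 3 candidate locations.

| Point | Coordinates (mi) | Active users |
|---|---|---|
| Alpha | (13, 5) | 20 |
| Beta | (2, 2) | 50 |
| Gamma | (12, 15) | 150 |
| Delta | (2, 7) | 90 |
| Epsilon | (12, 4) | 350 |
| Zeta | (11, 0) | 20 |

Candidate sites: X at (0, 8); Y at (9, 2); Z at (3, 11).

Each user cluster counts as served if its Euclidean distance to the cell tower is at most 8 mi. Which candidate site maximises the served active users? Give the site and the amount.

Coverage radius r = 8 mi; a point is covered iff (Δx)²+(Δy)² ≤ 8² = 64.
  X (0, 8): covers {Beta, Delta} → 140
  Y (9, 2): covers {Alpha, Beta, Epsilon, Zeta} → 440
  Z (3, 11): covers {Delta} → 90
Maximum coverage at Y: 440 active users.

Y, covering 440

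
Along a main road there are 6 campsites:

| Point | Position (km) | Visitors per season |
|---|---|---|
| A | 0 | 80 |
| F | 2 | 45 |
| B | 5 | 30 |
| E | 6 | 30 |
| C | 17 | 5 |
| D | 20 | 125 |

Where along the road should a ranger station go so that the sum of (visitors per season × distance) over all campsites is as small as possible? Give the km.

x = 6

For a sum of weighted absolute distances on a line, the optimum is the weighted median (not the mean). Total weight W = 315; half-weight = 157.5.
Sort by position and accumulate weight:
  km 0 (A, w=80) → cum 80
  km 2 (F, w=45) → cum 125
  km 5 (B, w=30) → cum 155
  km 6 (E, w=30) → cum 185  ≥ 157.5 → median here
  km 17 (C, w=5) → cum 190
  km 20 (D, w=125) → cum 315
Optimal location: km 6.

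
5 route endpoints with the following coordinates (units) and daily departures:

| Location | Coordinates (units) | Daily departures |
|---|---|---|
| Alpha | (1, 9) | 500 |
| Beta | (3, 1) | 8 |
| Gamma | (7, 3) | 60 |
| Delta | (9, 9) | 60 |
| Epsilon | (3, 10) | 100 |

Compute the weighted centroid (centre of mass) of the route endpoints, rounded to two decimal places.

The minimiser of Σwᵢ‖p−pᵢ‖² is the weighted centroid p* = (Σwᵢpᵢ)/(Σwᵢ).
Σwᵢ = 728.
Σwᵢxᵢ = 500·1 + 8·3 + 60·7 + 60·9 + 100·3 = 1784.
Σwᵢyᵢ = 500·9 + 8·1 + 60·3 + 60·9 + 100·10 = 6228.
x* = 1784/728 = 2.45, y* = 6228/728 = 8.55.

(2.45, 8.55)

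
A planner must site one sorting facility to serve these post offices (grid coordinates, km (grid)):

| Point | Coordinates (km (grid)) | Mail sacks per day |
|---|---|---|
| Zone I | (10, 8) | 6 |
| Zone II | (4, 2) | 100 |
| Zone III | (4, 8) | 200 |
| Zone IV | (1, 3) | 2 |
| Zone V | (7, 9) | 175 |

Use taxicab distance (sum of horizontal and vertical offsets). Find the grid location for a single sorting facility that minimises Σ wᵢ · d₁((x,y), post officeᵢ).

Manhattan distance separates: Σwᵢ(|x−xᵢ|+|y−yᵢ|) = Σwᵢ|x−xᵢ| + Σwᵢ|y−yᵢ|, so x and y are optimised independently as 1-D weighted medians.
Total weight W = 483; half = 241.5.
x-coordinate, sorted with cumulative weight:
  x=1 (Zone IV, w=2) cum 2
  x=4 (Zone II, w=100) cum 102
  x=4 (Zone III, w=200) cum 302  ← median
  x=7 (Zone V, w=175) cum 477
  x=10 (Zone I, w=6) cum 483
⇒ x* = 4
y-coordinate, sorted with cumulative weight:
  y=2 (Zone II, w=100) cum 100
  y=3 (Zone IV, w=2) cum 102
  y=8 (Zone I, w=6) cum 108
  y=8 (Zone III, w=200) cum 308  ← median
  y=9 (Zone V, w=175) cum 483
⇒ y* = 8

(4, 8)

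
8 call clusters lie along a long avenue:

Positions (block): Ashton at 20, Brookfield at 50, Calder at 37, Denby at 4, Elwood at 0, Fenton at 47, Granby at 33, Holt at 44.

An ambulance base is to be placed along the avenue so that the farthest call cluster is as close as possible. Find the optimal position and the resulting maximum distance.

location 25, max distance 25

The 1-center on a line is the midpoint of the two extreme points: leftmost at 0, rightmost at 50.
Optimal location = (0 + 50)/2 = 25; maximum distance = (50 − 0)/2 = 25.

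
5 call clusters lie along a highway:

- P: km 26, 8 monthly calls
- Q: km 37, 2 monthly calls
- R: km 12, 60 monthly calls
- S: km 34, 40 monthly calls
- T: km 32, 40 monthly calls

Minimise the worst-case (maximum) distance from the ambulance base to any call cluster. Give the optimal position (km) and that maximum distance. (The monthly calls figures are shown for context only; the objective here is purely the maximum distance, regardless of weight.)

location 24.5, max distance 12.5

The 1-center on a line is the midpoint of the two extreme points: leftmost at 12, rightmost at 37.
Optimal location = (12 + 37)/2 = 24.5; maximum distance = (37 − 12)/2 = 12.5.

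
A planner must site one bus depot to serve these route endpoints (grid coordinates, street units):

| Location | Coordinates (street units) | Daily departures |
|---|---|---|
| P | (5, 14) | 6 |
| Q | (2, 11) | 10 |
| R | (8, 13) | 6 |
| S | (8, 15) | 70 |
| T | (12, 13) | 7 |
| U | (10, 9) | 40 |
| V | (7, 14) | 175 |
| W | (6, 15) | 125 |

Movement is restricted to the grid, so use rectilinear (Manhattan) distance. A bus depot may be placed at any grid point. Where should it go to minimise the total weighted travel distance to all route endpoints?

Manhattan distance separates: Σwᵢ(|x−xᵢ|+|y−yᵢ|) = Σwᵢ|x−xᵢ| + Σwᵢ|y−yᵢ|, so x and y are optimised independently as 1-D weighted medians.
Total weight W = 439; half = 219.5.
x-coordinate, sorted with cumulative weight:
  x=2 (Q, w=10) cum 10
  x=5 (P, w=6) cum 16
  x=6 (W, w=125) cum 141
  x=7 (V, w=175) cum 316  ← median
  x=8 (R, w=6) cum 322
  x=8 (S, w=70) cum 392
  x=10 (U, w=40) cum 432
  x=12 (T, w=7) cum 439
⇒ x* = 7
y-coordinate, sorted with cumulative weight:
  y=9 (U, w=40) cum 40
  y=11 (Q, w=10) cum 50
  y=13 (R, w=6) cum 56
  y=13 (T, w=7) cum 63
  y=14 (P, w=6) cum 69
  y=14 (V, w=175) cum 244  ← median
  y=15 (S, w=70) cum 314
  y=15 (W, w=125) cum 439
⇒ y* = 14

(7, 14)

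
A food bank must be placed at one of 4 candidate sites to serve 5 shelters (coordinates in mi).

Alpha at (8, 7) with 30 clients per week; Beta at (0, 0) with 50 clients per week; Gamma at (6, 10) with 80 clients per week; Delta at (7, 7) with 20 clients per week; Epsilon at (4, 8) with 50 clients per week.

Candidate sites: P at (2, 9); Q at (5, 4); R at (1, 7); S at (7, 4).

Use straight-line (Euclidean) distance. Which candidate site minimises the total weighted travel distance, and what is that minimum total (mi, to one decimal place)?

P, total 1200.1 mi

Total weighted distance at each candidate:
  P (2, 9): total = 1200.1
  Q (5, 4): total = 1212.3
  R (1, 7): total = 1308.1
  S (7, 4): total = 1294.6
Minimum is at P with total 1200.1 mi.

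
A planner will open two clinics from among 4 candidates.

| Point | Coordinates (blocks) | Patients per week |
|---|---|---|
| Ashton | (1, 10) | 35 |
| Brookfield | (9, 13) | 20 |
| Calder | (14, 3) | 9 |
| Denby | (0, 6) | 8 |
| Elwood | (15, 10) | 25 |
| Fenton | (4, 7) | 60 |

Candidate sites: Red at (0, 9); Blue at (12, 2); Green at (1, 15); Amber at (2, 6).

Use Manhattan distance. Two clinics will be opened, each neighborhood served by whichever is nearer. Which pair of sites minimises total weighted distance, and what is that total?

{Blue, Amber}, total 953

Evaluate every pair (each demand assigned to the nearer of the two):
  {Blue, Amber}: total = 953
  {Red, Blue}: total = 1016
  {Red, Amber}: total = 1061
  {Green, Amber}: total = 1131
  {Red, Green}: total = 1234
  {Blue, Green}: total = 1417
Best pair: {Blue, Amber} with total 953.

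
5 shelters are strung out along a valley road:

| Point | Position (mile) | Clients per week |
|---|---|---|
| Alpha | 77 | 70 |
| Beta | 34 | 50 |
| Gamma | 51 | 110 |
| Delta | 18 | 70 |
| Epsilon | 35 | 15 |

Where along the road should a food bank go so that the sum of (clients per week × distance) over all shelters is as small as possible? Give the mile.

x = 51

For a sum of weighted absolute distances on a line, the optimum is the weighted median (not the mean). Total weight W = 315; half-weight = 157.5.
Sort by position and accumulate weight:
  mile 18 (Delta, w=70) → cum 70
  mile 34 (Beta, w=50) → cum 120
  mile 35 (Epsilon, w=15) → cum 135
  mile 51 (Gamma, w=110) → cum 245  ≥ 157.5 → median here
  mile 77 (Alpha, w=70) → cum 315
Optimal location: mile 51.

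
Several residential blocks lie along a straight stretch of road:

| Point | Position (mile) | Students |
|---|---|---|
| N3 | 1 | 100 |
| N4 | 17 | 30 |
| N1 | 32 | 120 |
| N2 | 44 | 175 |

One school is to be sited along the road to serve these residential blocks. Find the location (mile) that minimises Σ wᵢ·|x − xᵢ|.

x = 32

For a sum of weighted absolute distances on a line, the optimum is the weighted median (not the mean). Total weight W = 425; half-weight = 212.5.
Sort by position and accumulate weight:
  mile 1 (N3, w=100) → cum 100
  mile 17 (N4, w=30) → cum 130
  mile 32 (N1, w=120) → cum 250  ≥ 212.5 → median here
  mile 44 (N2, w=175) → cum 425
Optimal location: mile 32.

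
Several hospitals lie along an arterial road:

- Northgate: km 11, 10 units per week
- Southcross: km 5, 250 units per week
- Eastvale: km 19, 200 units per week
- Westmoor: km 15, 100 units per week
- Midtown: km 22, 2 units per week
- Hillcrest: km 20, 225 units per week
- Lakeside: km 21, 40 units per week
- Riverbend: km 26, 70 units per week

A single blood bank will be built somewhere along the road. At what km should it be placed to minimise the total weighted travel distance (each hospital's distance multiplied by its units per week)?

For a sum of weighted absolute distances on a line, the optimum is the weighted median (not the mean). Total weight W = 897; half-weight = 448.5.
Sort by position and accumulate weight:
  km 5 (Southcross, w=250) → cum 250
  km 11 (Northgate, w=10) → cum 260
  km 15 (Westmoor, w=100) → cum 360
  km 19 (Eastvale, w=200) → cum 560  ≥ 448.5 → median here
  km 20 (Hillcrest, w=225) → cum 785
  km 21 (Lakeside, w=40) → cum 825
  km 22 (Midtown, w=2) → cum 827
  km 26 (Riverbend, w=70) → cum 897
Optimal location: km 19.

x = 19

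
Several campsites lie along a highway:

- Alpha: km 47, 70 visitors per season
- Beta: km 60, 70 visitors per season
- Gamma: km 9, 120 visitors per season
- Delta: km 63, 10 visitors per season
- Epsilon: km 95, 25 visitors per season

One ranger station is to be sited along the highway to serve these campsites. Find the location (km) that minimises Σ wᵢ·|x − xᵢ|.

For a sum of weighted absolute distances on a line, the optimum is the weighted median (not the mean). Total weight W = 295; half-weight = 147.5.
Sort by position and accumulate weight:
  km 9 (Gamma, w=120) → cum 120
  km 47 (Alpha, w=70) → cum 190  ≥ 147.5 → median here
  km 60 (Beta, w=70) → cum 260
  km 63 (Delta, w=10) → cum 270
  km 95 (Epsilon, w=25) → cum 295
Optimal location: km 47.

x = 47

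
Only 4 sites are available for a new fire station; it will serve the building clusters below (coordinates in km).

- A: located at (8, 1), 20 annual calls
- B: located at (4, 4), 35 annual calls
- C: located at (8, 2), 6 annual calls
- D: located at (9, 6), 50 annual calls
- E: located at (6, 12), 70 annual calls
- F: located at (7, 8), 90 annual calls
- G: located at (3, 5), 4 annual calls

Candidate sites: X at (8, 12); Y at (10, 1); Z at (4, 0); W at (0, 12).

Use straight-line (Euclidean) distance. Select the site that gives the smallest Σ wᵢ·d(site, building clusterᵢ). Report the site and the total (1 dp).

Total weighted distance at each candidate:
  X (8, 12): total = 1442.7
  Y (10, 1): total = 2080.2
  Z (4, 0): total = 2280.8
  W (0, 12): total = 2378.8
Minimum is at X with total 1442.7 km.

X, total 1442.7 km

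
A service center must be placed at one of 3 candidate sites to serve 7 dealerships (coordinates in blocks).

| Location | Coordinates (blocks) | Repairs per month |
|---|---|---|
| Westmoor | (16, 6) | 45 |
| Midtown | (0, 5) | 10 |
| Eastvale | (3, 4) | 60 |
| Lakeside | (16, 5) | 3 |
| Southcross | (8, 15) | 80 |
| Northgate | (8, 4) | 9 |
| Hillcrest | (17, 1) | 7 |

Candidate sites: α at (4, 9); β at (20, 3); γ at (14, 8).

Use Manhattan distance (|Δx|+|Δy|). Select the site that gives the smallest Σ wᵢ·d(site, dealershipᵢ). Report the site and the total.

Total weighted distance at each candidate:
  α (4, 9): total = 2191
  β (20, 3): total = 3705
  γ (14, 8): total = 2465
Minimum is at α with total 2191 blocks.

α, total 2191 blocks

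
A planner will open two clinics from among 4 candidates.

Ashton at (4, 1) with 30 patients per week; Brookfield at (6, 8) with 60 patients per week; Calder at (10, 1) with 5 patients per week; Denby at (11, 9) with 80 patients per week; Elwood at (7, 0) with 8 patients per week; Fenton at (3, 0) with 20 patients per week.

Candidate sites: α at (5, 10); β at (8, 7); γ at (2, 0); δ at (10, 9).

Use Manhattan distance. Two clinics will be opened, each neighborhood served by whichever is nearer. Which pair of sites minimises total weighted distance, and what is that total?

Evaluate every pair (each demand assigned to the nearer of the two):
  {γ, δ}: total = 570
  {β, γ}: total = 770
  {β, δ}: total = 904
  {α, γ}: total = 935
  {α, δ}: total = 936
  {α, β}: total = 1224
Best pair: {γ, δ} with total 570.

{γ, δ}, total 570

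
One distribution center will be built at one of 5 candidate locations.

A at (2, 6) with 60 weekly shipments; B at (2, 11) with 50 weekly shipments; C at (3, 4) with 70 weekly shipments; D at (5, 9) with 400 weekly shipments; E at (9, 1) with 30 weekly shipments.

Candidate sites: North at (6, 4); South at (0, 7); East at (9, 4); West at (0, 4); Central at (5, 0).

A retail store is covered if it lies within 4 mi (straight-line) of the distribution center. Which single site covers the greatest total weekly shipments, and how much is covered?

West, covering 130

Coverage radius r = 4 mi; a point is covered iff (Δx)²+(Δy)² ≤ 4² = 16.
  North (6, 4): covers {C} → 70
  South (0, 7): covers {A} → 60
  East (9, 4): covers {E} → 30
  West (0, 4): covers {A, C} → 130
  Central (5, 0): covers {none} → 0
Maximum coverage at West: 130 weekly shipments.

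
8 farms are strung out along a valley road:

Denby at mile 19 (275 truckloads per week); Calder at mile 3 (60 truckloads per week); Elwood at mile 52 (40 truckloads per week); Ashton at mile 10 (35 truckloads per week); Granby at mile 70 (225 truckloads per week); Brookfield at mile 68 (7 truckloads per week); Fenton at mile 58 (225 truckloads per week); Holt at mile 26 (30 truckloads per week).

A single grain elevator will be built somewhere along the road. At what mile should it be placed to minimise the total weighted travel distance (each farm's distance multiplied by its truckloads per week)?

For a sum of weighted absolute distances on a line, the optimum is the weighted median (not the mean). Total weight W = 897; half-weight = 448.5.
Sort by position and accumulate weight:
  mile 3 (Calder, w=60) → cum 60
  mile 10 (Ashton, w=35) → cum 95
  mile 19 (Denby, w=275) → cum 370
  mile 26 (Holt, w=30) → cum 400
  mile 52 (Elwood, w=40) → cum 440
  mile 58 (Fenton, w=225) → cum 665  ≥ 448.5 → median here
  mile 68 (Brookfield, w=7) → cum 672
  mile 70 (Granby, w=225) → cum 897
Optimal location: mile 58.

x = 58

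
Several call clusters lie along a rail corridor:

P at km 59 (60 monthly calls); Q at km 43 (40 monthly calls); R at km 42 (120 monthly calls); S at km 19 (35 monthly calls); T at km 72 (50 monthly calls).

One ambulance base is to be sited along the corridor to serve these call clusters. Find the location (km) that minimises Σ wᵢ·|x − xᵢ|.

x = 42

For a sum of weighted absolute distances on a line, the optimum is the weighted median (not the mean). Total weight W = 305; half-weight = 152.5.
Sort by position and accumulate weight:
  km 19 (S, w=35) → cum 35
  km 42 (R, w=120) → cum 155  ≥ 152.5 → median here
  km 43 (Q, w=40) → cum 195
  km 59 (P, w=60) → cum 255
  km 72 (T, w=50) → cum 305
Optimal location: km 42.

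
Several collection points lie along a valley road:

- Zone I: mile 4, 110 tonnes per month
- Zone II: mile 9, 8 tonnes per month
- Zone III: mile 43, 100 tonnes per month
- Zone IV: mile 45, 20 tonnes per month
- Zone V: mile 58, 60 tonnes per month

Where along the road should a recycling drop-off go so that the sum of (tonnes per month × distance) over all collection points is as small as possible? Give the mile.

x = 43

For a sum of weighted absolute distances on a line, the optimum is the weighted median (not the mean). Total weight W = 298; half-weight = 149.
Sort by position and accumulate weight:
  mile 4 (Zone I, w=110) → cum 110
  mile 9 (Zone II, w=8) → cum 118
  mile 43 (Zone III, w=100) → cum 218  ≥ 149 → median here
  mile 45 (Zone IV, w=20) → cum 238
  mile 58 (Zone V, w=60) → cum 298
Optimal location: mile 43.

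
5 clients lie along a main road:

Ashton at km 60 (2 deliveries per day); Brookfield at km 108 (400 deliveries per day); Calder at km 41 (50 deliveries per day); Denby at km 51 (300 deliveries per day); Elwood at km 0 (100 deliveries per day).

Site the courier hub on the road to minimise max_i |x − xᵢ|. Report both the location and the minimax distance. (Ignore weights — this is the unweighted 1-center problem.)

location 54, max distance 54

The 1-center on a line is the midpoint of the two extreme points: leftmost at 0, rightmost at 108.
Optimal location = (0 + 108)/2 = 54; maximum distance = (108 − 0)/2 = 54.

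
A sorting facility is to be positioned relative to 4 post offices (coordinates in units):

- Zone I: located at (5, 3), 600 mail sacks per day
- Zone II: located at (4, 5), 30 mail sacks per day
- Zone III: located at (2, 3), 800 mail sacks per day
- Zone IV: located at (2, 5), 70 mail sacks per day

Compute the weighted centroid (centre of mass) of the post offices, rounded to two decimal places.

The minimiser of Σwᵢ‖p−pᵢ‖² is the weighted centroid p* = (Σwᵢpᵢ)/(Σwᵢ).
Σwᵢ = 1500.
Σwᵢxᵢ = 600·5 + 30·4 + 800·2 + 70·2 = 4860.
Σwᵢyᵢ = 600·3 + 30·5 + 800·3 + 70·5 = 4700.
x* = 4860/1500 = 3.24, y* = 4700/1500 = 3.13.

(3.24, 3.13)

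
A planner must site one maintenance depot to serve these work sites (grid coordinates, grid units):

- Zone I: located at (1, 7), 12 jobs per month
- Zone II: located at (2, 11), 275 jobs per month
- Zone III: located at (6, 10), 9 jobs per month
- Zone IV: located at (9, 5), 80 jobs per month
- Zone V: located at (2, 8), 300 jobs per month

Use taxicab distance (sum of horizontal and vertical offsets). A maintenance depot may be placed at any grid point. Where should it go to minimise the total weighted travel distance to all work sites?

(2, 8)

Manhattan distance separates: Σwᵢ(|x−xᵢ|+|y−yᵢ|) = Σwᵢ|x−xᵢ| + Σwᵢ|y−yᵢ|, so x and y are optimised independently as 1-D weighted medians.
Total weight W = 676; half = 338.
x-coordinate, sorted with cumulative weight:
  x=1 (Zone I, w=12) cum 12
  x=2 (Zone II, w=275) cum 287
  x=2 (Zone V, w=300) cum 587  ← median
  x=6 (Zone III, w=9) cum 596
  x=9 (Zone IV, w=80) cum 676
⇒ x* = 2
y-coordinate, sorted with cumulative weight:
  y=5 (Zone IV, w=80) cum 80
  y=7 (Zone I, w=12) cum 92
  y=8 (Zone V, w=300) cum 392  ← median
  y=10 (Zone III, w=9) cum 401
  y=11 (Zone II, w=275) cum 676
⇒ y* = 8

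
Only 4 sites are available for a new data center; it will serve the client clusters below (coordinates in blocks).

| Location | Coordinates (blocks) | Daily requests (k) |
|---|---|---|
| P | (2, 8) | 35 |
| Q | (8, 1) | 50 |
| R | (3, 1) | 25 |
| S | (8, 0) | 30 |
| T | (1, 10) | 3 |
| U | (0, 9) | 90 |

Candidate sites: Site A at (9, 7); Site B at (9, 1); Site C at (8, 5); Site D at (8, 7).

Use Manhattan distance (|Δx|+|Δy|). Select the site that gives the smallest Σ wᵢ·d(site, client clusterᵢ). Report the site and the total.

Site D, total 1960 blocks

Total weighted distance at each candidate:
  Site A (9, 7): total = 2193
  Site B (9, 1): total = 2331
  Site C (8, 5): total = 2006
  Site D (8, 7): total = 1960
Minimum is at Site D with total 1960 blocks.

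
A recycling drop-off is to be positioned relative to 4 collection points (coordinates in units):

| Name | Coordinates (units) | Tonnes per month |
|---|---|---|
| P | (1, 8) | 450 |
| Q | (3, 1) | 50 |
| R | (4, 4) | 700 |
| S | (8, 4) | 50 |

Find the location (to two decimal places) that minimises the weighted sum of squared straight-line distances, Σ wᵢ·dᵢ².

The minimiser of Σwᵢ‖p−pᵢ‖² is the weighted centroid p* = (Σwᵢpᵢ)/(Σwᵢ).
Σwᵢ = 1250.
Σwᵢxᵢ = 450·1 + 50·3 + 700·4 + 50·8 = 3800.
Σwᵢyᵢ = 450·8 + 50·1 + 700·4 + 50·4 = 6650.
x* = 3800/1250 = 3.04, y* = 6650/1250 = 5.32.

(3.04, 5.32)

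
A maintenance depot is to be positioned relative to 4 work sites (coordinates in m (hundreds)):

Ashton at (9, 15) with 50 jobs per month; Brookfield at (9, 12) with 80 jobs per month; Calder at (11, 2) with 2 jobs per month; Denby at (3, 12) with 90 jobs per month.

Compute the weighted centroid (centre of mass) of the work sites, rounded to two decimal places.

The minimiser of Σwᵢ‖p−pᵢ‖² is the weighted centroid p* = (Σwᵢpᵢ)/(Σwᵢ).
Σwᵢ = 222.
Σwᵢxᵢ = 50·9 + 80·9 + 2·11 + 90·3 = 1462.
Σwᵢyᵢ = 50·15 + 80·12 + 2·2 + 90·12 = 2794.
x* = 1462/222 = 6.59, y* = 2794/222 = 12.59.

(6.59, 12.59)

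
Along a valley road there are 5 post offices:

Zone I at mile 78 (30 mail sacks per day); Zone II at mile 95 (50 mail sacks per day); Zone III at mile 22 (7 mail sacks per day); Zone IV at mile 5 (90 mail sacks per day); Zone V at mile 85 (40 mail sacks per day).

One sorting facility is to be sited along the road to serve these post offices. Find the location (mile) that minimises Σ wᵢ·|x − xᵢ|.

For a sum of weighted absolute distances on a line, the optimum is the weighted median (not the mean). Total weight W = 217; half-weight = 108.5.
Sort by position and accumulate weight:
  mile 5 (Zone IV, w=90) → cum 90
  mile 22 (Zone III, w=7) → cum 97
  mile 78 (Zone I, w=30) → cum 127  ≥ 108.5 → median here
  mile 85 (Zone V, w=40) → cum 167
  mile 95 (Zone II, w=50) → cum 217
Optimal location: mile 78.

x = 78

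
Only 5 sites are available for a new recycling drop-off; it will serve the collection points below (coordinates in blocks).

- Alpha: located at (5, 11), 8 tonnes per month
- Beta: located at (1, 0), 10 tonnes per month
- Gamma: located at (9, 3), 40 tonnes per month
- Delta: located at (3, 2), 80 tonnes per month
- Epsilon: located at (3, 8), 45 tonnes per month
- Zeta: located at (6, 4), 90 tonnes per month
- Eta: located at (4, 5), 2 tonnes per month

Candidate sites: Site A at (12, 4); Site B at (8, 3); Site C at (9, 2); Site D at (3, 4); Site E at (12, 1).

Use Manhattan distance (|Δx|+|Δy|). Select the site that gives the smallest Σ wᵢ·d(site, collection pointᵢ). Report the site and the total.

Total weighted distance at each candidate:
  Site A (12, 4): total = 2445
  Site B (8, 3): total = 1440
  Site C (9, 2): total = 1730
  Site D (3, 4): total = 1026
  Site E (12, 1): total = 2810
Minimum is at Site D with total 1026 blocks.

Site D, total 1026 blocks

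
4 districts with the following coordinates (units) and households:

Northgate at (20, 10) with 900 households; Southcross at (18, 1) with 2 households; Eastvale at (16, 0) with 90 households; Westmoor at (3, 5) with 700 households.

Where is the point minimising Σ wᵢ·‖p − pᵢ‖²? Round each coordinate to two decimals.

The minimiser of Σwᵢ‖p−pᵢ‖² is the weighted centroid p* = (Σwᵢpᵢ)/(Σwᵢ).
Σwᵢ = 1692.
Σwᵢxᵢ = 900·20 + 2·18 + 90·16 + 700·3 = 21576.
Σwᵢyᵢ = 900·10 + 2·1 + 90·0 + 700·5 = 12502.
x* = 21576/1692 = 12.75, y* = 12502/1692 = 7.39.

(12.75, 7.39)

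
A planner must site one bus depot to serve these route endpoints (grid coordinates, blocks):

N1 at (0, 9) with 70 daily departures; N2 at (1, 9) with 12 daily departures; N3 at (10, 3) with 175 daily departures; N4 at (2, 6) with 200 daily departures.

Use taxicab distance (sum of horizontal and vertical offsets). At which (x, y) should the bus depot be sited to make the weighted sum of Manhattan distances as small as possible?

Manhattan distance separates: Σwᵢ(|x−xᵢ|+|y−yᵢ|) = Σwᵢ|x−xᵢ| + Σwᵢ|y−yᵢ|, so x and y are optimised independently as 1-D weighted medians.
Total weight W = 457; half = 228.5.
x-coordinate, sorted with cumulative weight:
  x=0 (N1, w=70) cum 70
  x=1 (N2, w=12) cum 82
  x=2 (N4, w=200) cum 282  ← median
  x=10 (N3, w=175) cum 457
⇒ x* = 2
y-coordinate, sorted with cumulative weight:
  y=3 (N3, w=175) cum 175
  y=6 (N4, w=200) cum 375  ← median
  y=9 (N1, w=70) cum 445
  y=9 (N2, w=12) cum 457
⇒ y* = 6

(2, 6)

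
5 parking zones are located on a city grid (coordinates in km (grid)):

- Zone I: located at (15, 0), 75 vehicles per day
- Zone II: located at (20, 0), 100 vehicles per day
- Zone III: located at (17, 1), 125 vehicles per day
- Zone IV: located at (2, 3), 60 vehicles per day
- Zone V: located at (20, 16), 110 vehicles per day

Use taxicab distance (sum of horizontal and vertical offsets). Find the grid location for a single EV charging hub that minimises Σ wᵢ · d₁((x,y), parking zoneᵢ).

(17, 1)

Manhattan distance separates: Σwᵢ(|x−xᵢ|+|y−yᵢ|) = Σwᵢ|x−xᵢ| + Σwᵢ|y−yᵢ|, so x and y are optimised independently as 1-D weighted medians.
Total weight W = 470; half = 235.
x-coordinate, sorted with cumulative weight:
  x=2 (Zone IV, w=60) cum 60
  x=15 (Zone I, w=75) cum 135
  x=17 (Zone III, w=125) cum 260  ← median
  x=20 (Zone II, w=100) cum 360
  x=20 (Zone V, w=110) cum 470
⇒ x* = 17
y-coordinate, sorted with cumulative weight:
  y=0 (Zone I, w=75) cum 75
  y=0 (Zone II, w=100) cum 175
  y=1 (Zone III, w=125) cum 300  ← median
  y=3 (Zone IV, w=60) cum 360
  y=16 (Zone V, w=110) cum 470
⇒ y* = 1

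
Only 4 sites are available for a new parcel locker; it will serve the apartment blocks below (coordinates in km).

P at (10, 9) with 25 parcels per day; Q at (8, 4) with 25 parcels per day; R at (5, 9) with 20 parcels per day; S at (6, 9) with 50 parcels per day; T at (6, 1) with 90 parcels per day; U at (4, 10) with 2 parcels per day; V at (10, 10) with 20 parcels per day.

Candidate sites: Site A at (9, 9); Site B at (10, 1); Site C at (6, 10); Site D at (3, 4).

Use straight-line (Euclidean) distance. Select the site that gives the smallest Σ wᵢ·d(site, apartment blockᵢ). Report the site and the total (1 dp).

Total weighted distance at each candidate:
  Site A (9, 9): total = 1189.9
  Site B (10, 1): total = 1487.7
  Site C (6, 10): total = 1233.5
  Site D (3, 4): total = 1317.7
Minimum is at Site A with total 1189.9 km.

Site A, total 1189.9 km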